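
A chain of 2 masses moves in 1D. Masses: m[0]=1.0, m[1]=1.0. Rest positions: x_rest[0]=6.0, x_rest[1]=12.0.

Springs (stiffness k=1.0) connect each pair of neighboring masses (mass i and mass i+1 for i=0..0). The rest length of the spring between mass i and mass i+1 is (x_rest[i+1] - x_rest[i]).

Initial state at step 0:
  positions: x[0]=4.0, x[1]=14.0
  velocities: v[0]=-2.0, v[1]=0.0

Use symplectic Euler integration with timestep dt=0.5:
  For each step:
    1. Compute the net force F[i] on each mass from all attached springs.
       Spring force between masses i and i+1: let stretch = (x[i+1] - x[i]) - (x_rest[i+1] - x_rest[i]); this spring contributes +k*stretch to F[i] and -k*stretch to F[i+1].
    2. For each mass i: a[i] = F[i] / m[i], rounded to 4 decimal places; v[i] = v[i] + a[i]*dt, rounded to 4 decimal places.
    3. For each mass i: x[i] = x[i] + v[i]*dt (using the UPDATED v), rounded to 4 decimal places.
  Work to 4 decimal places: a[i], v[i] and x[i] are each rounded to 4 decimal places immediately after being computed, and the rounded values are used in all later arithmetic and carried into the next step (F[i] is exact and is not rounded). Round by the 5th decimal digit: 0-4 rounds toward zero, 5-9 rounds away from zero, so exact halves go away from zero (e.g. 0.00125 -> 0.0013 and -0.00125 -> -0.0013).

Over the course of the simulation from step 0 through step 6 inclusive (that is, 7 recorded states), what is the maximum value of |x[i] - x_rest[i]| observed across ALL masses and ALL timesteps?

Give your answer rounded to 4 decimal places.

Step 0: x=[4.0000 14.0000] v=[-2.0000 0.0000]
Step 1: x=[4.0000 13.0000] v=[0.0000 -2.0000]
Step 2: x=[4.7500 11.2500] v=[1.5000 -3.5000]
Step 3: x=[5.6250 9.3750] v=[1.7500 -3.7500]
Step 4: x=[5.9375 8.0625] v=[0.6250 -2.6250]
Step 5: x=[5.2813 7.7188] v=[-1.3125 -0.6875]
Step 6: x=[3.7344 8.2657] v=[-3.0938 1.0938]
Max displacement = 4.2812

Answer: 4.2812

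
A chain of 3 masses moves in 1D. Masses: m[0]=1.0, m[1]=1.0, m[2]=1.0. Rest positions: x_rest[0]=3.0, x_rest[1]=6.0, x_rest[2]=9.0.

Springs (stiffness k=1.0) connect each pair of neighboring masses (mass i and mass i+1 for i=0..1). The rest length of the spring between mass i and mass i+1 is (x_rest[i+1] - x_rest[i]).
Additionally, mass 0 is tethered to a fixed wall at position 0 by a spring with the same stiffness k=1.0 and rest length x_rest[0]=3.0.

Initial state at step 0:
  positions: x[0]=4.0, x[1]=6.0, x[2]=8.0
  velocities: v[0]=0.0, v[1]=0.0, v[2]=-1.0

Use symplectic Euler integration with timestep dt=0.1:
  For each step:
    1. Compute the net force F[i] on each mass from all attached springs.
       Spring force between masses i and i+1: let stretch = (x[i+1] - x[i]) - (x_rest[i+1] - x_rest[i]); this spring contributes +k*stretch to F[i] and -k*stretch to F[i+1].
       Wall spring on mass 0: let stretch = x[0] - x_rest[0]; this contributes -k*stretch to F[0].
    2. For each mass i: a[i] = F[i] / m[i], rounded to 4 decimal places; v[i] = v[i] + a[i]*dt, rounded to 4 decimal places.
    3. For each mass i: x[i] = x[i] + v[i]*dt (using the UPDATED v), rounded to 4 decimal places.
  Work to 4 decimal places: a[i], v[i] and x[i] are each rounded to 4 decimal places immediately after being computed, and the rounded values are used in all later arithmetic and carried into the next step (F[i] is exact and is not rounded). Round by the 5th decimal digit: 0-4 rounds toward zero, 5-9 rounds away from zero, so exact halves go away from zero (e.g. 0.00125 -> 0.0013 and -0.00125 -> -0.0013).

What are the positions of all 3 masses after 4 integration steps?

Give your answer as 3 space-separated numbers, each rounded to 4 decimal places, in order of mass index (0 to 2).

Answer: 3.8059 5.9887 7.7084

Derivation:
Step 0: x=[4.0000 6.0000 8.0000] v=[0.0000 0.0000 -1.0000]
Step 1: x=[3.9800 6.0000 7.9100] v=[-0.2000 0.0000 -0.9000]
Step 2: x=[3.9404 5.9989 7.8309] v=[-0.3960 -0.0110 -0.7910]
Step 3: x=[3.8820 5.9955 7.7635] v=[-0.5842 -0.0337 -0.6742]
Step 4: x=[3.8059 5.9887 7.7084] v=[-0.7611 -0.0683 -0.5510]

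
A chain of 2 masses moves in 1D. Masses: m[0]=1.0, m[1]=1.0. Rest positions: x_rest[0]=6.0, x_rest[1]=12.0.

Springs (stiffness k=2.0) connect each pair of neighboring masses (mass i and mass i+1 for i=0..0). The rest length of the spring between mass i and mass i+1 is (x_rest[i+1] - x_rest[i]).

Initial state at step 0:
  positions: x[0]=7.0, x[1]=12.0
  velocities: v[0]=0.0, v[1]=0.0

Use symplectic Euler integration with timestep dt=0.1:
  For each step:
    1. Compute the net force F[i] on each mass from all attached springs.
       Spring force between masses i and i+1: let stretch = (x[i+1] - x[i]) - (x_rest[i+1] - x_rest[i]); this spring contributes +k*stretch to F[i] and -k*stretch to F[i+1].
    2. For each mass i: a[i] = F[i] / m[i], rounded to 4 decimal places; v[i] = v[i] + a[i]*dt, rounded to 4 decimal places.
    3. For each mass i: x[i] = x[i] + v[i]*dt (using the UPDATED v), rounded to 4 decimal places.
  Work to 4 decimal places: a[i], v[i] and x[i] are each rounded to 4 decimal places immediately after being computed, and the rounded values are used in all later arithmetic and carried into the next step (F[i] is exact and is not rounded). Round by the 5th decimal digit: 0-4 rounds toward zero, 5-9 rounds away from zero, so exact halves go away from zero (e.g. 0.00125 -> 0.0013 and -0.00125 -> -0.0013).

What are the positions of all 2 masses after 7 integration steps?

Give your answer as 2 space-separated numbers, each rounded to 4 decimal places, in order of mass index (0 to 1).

Answer: 6.5343 12.4657

Derivation:
Step 0: x=[7.0000 12.0000] v=[0.0000 0.0000]
Step 1: x=[6.9800 12.0200] v=[-0.2000 0.2000]
Step 2: x=[6.9408 12.0592] v=[-0.3920 0.3920]
Step 3: x=[6.8840 12.1160] v=[-0.5683 0.5683]
Step 4: x=[6.8118 12.1882] v=[-0.7219 0.7219]
Step 5: x=[6.7271 12.2729] v=[-0.8466 0.8466]
Step 6: x=[6.6334 12.3666] v=[-0.9374 0.9374]
Step 7: x=[6.5343 12.4657] v=[-0.9908 0.9908]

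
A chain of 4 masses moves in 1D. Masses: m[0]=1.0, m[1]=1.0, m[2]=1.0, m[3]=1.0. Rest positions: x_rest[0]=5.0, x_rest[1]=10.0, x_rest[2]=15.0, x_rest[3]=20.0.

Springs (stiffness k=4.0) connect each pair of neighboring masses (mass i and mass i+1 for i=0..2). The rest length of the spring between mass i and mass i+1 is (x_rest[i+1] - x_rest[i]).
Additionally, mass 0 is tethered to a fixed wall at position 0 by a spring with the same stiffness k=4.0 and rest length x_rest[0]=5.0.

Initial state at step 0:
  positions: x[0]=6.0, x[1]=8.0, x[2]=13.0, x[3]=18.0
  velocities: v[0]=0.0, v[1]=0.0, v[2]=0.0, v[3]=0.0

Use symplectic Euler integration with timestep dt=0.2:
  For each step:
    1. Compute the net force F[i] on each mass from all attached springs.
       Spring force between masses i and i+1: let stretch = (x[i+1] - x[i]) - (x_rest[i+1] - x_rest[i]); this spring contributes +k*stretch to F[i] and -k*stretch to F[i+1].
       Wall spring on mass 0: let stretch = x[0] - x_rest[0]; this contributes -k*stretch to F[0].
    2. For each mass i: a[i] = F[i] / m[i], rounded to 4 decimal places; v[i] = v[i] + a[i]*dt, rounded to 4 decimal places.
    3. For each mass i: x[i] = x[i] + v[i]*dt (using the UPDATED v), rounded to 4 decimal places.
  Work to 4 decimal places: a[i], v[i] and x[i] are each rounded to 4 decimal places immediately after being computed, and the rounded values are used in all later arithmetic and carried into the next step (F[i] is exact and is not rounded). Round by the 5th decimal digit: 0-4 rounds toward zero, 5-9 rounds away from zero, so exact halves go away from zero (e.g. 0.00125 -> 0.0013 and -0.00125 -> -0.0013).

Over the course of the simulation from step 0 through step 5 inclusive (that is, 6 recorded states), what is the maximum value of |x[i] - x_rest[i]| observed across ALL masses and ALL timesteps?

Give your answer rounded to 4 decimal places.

Answer: 2.0293

Derivation:
Step 0: x=[6.0000 8.0000 13.0000 18.0000] v=[0.0000 0.0000 0.0000 0.0000]
Step 1: x=[5.3600 8.4800 13.0000 18.0000] v=[-3.2000 2.4000 0.0000 0.0000]
Step 2: x=[4.3616 9.1840 13.0768 18.0000] v=[-4.9920 3.5200 0.3840 0.0000]
Step 3: x=[3.4369 9.7393 13.3185 18.0123] v=[-4.6234 2.7763 1.2083 0.0614]
Step 4: x=[2.9707 9.8588 13.7385 18.0736] v=[-2.3310 0.5977 2.1000 0.3064]
Step 5: x=[3.1313 9.4970 14.2314 18.2413] v=[0.8029 -1.8090 2.4643 0.8383]
Max displacement = 2.0293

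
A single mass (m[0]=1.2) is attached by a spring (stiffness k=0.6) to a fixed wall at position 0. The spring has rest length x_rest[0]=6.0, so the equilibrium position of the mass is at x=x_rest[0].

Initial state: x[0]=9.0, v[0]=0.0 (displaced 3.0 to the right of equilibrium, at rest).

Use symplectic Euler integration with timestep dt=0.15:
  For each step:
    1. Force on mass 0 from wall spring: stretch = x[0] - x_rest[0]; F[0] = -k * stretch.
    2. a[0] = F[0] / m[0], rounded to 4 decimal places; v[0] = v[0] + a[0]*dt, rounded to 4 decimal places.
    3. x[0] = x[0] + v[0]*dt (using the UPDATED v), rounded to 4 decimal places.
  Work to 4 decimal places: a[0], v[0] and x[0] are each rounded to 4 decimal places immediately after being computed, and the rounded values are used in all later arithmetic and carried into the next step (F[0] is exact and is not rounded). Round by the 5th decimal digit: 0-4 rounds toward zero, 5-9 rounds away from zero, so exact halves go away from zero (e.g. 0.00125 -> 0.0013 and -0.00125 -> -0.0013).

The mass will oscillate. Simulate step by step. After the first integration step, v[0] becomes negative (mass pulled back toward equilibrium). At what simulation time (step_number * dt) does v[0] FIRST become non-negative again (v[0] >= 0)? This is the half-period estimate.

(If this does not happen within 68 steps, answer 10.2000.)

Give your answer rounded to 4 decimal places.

Step 0: x=[9.0000] v=[0.0000]
Step 1: x=[8.9663] v=[-0.2250]
Step 2: x=[8.8992] v=[-0.4475]
Step 3: x=[8.7995] v=[-0.6649]
Step 4: x=[8.6683] v=[-0.8749]
Step 5: x=[8.5071] v=[-1.0750]
Step 6: x=[8.3177] v=[-1.2630]
Step 7: x=[8.1022] v=[-1.4368]
Step 8: x=[7.8630] v=[-1.5945]
Step 9: x=[7.6029] v=[-1.7342]
Step 10: x=[7.3247] v=[-1.8544]
Step 11: x=[7.0316] v=[-1.9538]
Step 12: x=[6.7269] v=[-2.0312]
Step 13: x=[6.4140] v=[-2.0857]
Step 14: x=[6.0965] v=[-2.1168]
Step 15: x=[5.7779] v=[-2.1240]
Step 16: x=[5.4618] v=[-2.1073]
Step 17: x=[5.1518] v=[-2.0669]
Step 18: x=[4.8513] v=[-2.0033]
Step 19: x=[4.5637] v=[-1.9171]
Step 20: x=[4.2923] v=[-1.8094]
Step 21: x=[4.0401] v=[-1.6813]
Step 22: x=[3.8100] v=[-1.5343]
Step 23: x=[3.6045] v=[-1.3701]
Step 24: x=[3.4259] v=[-1.1904]
Step 25: x=[3.2763] v=[-0.9973]
Step 26: x=[3.1574] v=[-0.7930]
Step 27: x=[3.0704] v=[-0.5798]
Step 28: x=[3.0164] v=[-0.3601]
Step 29: x=[2.9960] v=[-0.1363]
Step 30: x=[3.0094] v=[0.0890]
First v>=0 after going negative at step 30, time=4.5000

Answer: 4.5000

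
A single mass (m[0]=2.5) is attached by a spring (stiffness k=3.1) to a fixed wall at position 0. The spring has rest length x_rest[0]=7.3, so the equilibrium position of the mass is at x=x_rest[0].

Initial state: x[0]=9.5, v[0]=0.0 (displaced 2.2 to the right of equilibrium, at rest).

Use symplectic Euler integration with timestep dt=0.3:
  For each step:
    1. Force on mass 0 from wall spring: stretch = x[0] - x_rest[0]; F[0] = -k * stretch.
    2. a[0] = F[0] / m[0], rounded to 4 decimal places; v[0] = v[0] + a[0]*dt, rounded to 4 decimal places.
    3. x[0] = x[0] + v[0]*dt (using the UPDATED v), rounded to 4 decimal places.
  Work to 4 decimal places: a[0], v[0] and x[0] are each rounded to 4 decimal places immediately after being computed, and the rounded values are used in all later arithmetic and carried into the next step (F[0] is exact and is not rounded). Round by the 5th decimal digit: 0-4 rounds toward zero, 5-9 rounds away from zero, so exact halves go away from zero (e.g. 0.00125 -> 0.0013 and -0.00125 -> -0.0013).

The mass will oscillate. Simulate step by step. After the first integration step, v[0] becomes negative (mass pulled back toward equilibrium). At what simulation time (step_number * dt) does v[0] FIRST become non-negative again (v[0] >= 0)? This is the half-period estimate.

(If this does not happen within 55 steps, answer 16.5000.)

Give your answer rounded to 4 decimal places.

Step 0: x=[9.5000] v=[0.0000]
Step 1: x=[9.2545] v=[-0.8184]
Step 2: x=[8.7909] v=[-1.5455]
Step 3: x=[8.1609] v=[-2.1001]
Step 4: x=[7.4348] v=[-2.4204]
Step 5: x=[6.6936] v=[-2.4706]
Step 6: x=[6.0201] v=[-2.2450]
Step 7: x=[5.4894] v=[-1.7689]
Step 8: x=[5.1608] v=[-1.0954]
Step 9: x=[5.0709] v=[-0.2996]
Step 10: x=[5.2298] v=[0.5296]
First v>=0 after going negative at step 10, time=3.0000

Answer: 3.0000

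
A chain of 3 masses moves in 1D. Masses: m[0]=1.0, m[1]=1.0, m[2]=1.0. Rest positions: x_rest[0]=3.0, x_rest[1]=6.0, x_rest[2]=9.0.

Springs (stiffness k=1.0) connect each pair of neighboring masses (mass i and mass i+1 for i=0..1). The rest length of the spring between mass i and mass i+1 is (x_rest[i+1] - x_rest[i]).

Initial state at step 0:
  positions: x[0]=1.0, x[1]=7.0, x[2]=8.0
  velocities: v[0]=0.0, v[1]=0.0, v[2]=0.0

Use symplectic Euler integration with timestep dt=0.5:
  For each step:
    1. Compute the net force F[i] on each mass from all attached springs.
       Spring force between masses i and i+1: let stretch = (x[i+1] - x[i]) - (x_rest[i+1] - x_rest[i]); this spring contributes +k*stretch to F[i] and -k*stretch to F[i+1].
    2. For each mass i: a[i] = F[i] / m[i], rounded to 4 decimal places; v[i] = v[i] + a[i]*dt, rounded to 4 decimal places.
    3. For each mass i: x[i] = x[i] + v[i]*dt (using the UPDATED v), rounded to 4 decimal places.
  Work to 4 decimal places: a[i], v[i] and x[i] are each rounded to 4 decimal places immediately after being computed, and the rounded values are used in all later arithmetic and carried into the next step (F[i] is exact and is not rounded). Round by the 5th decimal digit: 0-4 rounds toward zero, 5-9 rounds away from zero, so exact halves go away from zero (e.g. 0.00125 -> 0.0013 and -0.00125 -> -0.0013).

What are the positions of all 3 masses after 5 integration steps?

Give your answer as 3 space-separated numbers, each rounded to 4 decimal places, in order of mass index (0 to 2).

Answer: 2.6202 5.7257 7.6543

Derivation:
Step 0: x=[1.0000 7.0000 8.0000] v=[0.0000 0.0000 0.0000]
Step 1: x=[1.7500 5.7500 8.5000] v=[1.5000 -2.5000 1.0000]
Step 2: x=[2.7500 4.1875 9.0625] v=[2.0000 -3.1250 1.1250]
Step 3: x=[3.3594 3.4844 9.1563] v=[1.2188 -1.4063 0.1875]
Step 4: x=[3.2501 4.1680 8.5821] v=[-0.2187 1.3672 -1.1485]
Step 5: x=[2.6202 5.7257 7.6543] v=[-1.2598 3.1153 -1.8556]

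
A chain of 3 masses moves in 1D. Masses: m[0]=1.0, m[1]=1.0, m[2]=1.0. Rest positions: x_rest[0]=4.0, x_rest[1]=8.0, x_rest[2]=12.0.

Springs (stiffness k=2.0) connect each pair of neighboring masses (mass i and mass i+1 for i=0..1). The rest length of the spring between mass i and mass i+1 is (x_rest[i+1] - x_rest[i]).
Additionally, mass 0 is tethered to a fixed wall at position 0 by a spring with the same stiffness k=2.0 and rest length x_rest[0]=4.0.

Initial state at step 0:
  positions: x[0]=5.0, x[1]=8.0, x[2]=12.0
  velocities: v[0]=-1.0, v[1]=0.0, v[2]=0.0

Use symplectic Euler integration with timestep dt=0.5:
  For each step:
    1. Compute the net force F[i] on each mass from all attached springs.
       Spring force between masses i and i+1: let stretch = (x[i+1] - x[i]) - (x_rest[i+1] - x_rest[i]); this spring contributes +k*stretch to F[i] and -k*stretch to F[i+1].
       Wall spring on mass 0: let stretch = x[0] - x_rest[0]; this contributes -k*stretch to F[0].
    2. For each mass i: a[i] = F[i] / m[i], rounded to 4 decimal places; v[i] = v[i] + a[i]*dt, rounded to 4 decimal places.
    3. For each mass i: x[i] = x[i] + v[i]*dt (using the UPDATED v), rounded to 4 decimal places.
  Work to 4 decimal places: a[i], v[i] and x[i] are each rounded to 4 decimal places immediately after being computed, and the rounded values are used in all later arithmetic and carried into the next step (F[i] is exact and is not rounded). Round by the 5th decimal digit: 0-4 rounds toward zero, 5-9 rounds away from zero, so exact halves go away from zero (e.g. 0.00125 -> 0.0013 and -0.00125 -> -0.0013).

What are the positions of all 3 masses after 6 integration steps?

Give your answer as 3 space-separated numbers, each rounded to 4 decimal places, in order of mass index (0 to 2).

Answer: 4.0313 8.6876 10.5469

Derivation:
Step 0: x=[5.0000 8.0000 12.0000] v=[-1.0000 0.0000 0.0000]
Step 1: x=[3.5000 8.5000 12.0000] v=[-3.0000 1.0000 0.0000]
Step 2: x=[2.7500 8.2500 12.2500] v=[-1.5000 -0.5000 0.5000]
Step 3: x=[3.3750 7.2500 12.5000] v=[1.2500 -2.0000 0.5000]
Step 4: x=[4.2500 6.9375 12.1250] v=[1.7500 -0.6250 -0.7500]
Step 5: x=[4.3438 7.8750 11.1563] v=[0.1875 1.8750 -1.9375]
Step 6: x=[4.0313 8.6876 10.5469] v=[-0.6251 1.6251 -1.2188]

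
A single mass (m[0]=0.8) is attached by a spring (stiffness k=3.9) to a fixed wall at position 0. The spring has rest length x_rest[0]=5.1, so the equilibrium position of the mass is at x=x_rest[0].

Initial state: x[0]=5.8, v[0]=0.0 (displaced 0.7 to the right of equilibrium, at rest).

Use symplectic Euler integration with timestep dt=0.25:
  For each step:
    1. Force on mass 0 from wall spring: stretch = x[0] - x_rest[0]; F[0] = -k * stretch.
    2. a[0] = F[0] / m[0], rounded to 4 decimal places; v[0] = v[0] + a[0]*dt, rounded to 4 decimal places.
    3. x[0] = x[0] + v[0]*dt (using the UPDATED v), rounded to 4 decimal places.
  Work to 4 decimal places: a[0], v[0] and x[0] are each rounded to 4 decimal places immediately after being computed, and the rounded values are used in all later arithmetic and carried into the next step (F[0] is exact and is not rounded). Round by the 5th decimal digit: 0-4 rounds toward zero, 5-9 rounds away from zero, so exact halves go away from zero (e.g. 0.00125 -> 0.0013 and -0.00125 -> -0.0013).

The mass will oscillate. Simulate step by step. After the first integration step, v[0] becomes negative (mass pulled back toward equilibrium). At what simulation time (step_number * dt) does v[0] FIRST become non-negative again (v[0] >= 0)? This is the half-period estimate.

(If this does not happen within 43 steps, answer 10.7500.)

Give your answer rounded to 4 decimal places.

Answer: 1.5000

Derivation:
Step 0: x=[5.8000] v=[0.0000]
Step 1: x=[5.5867] v=[-0.8531]
Step 2: x=[5.2251] v=[-1.4463]
Step 3: x=[4.8254] v=[-1.5988]
Step 4: x=[4.5094] v=[-1.2641]
Step 5: x=[4.3733] v=[-0.5443]
Step 6: x=[4.4587] v=[0.3414]
First v>=0 after going negative at step 6, time=1.5000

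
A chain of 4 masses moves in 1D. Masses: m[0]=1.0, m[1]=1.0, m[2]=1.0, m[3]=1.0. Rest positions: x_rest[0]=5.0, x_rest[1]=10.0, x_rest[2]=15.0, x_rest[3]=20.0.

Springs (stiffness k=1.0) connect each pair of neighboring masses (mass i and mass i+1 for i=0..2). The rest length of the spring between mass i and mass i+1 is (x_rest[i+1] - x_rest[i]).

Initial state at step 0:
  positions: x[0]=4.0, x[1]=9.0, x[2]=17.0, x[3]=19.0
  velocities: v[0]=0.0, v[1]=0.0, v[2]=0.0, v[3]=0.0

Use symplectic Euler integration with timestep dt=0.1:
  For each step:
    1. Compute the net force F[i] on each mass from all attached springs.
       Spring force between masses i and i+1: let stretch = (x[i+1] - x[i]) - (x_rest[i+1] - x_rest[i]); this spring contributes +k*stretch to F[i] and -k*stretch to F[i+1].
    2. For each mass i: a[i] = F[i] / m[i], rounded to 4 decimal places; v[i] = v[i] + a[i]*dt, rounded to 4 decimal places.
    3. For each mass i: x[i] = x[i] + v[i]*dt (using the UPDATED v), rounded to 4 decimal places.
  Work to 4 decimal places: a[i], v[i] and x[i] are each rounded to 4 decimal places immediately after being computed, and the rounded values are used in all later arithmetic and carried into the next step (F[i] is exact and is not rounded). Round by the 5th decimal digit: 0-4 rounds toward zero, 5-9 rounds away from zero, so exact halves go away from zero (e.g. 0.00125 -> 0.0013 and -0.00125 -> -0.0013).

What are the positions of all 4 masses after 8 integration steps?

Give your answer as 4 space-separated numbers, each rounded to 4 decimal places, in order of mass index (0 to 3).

Step 0: x=[4.0000 9.0000 17.0000 19.0000] v=[0.0000 0.0000 0.0000 0.0000]
Step 1: x=[4.0000 9.0300 16.9400 19.0300] v=[0.0000 0.3000 -0.6000 0.3000]
Step 2: x=[4.0003 9.0888 16.8218 19.0891] v=[0.0030 0.5880 -1.1820 0.5910]
Step 3: x=[4.0015 9.1741 16.6489 19.1755] v=[0.0119 0.8525 -1.7286 0.8643]
Step 4: x=[4.0044 9.2824 16.4266 19.2867] v=[0.0292 1.0827 -2.2234 1.1116]
Step 5: x=[4.0101 9.4093 16.1614 19.4193] v=[0.0570 1.2693 -2.6518 1.3256]
Step 6: x=[4.0198 9.5498 15.8613 19.5693] v=[0.0969 1.4046 -3.0012 1.4998]
Step 7: x=[4.0348 9.6981 15.5351 19.7322] v=[0.1499 1.4828 -3.2616 1.6290]
Step 8: x=[4.0564 9.8481 15.1925 19.9031] v=[0.2162 1.5002 -3.4256 1.7093]

Answer: 4.0564 9.8481 15.1925 19.9031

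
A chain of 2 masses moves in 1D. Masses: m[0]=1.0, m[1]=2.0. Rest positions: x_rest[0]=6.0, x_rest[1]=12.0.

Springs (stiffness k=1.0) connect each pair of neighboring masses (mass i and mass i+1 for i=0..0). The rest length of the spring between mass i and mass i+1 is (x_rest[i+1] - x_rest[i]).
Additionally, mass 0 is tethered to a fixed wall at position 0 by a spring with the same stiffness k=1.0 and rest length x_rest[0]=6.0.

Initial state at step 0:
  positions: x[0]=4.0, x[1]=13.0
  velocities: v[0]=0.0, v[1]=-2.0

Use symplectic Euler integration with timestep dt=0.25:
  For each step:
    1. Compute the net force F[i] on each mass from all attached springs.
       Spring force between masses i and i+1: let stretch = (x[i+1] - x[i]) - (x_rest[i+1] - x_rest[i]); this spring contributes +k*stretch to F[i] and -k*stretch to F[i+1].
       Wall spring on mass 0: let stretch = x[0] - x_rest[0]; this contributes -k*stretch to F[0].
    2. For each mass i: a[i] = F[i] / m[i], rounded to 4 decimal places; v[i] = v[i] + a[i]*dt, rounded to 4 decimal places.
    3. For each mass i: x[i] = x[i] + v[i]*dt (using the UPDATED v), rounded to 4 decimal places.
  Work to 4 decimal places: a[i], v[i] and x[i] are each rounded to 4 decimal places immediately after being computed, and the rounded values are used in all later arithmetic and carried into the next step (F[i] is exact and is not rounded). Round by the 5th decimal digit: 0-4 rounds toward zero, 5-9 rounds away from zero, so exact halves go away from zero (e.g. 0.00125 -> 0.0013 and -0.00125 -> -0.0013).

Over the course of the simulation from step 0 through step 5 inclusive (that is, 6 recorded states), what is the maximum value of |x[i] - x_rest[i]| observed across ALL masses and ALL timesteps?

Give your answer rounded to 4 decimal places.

Answer: 2.2267

Derivation:
Step 0: x=[4.0000 13.0000] v=[0.0000 -2.0000]
Step 1: x=[4.3125 12.4063] v=[1.2500 -2.3750]
Step 2: x=[4.8613 11.7471] v=[2.1953 -2.6367]
Step 3: x=[5.5367 11.0603] v=[2.7014 -2.7474]
Step 4: x=[6.2112 10.3883] v=[2.6981 -2.6879]
Step 5: x=[6.7586 9.7733] v=[2.1896 -2.4600]
Max displacement = 2.2267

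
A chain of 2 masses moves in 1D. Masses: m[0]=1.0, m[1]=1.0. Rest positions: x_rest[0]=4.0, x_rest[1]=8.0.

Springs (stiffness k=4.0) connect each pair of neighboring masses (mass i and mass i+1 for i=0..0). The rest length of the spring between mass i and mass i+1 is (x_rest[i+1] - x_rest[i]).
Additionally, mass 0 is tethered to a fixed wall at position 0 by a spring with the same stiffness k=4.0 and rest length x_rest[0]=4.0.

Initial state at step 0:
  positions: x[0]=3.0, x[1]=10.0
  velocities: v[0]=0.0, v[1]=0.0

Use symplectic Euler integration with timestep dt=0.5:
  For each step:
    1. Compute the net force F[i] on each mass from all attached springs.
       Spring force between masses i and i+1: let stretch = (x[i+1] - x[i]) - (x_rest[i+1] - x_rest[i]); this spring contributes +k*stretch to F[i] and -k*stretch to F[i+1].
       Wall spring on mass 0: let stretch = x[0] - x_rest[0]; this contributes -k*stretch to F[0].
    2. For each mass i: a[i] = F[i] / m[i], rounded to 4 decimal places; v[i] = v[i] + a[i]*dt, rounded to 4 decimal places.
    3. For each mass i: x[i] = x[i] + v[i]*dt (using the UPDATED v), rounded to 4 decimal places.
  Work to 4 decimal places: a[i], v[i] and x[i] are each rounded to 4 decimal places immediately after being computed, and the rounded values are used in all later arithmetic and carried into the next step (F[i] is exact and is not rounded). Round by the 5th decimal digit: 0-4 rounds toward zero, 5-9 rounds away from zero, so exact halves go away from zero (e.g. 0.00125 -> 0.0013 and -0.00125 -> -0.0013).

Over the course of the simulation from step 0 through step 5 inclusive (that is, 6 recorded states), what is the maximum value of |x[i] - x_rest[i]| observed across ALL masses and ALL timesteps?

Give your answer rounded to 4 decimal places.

Step 0: x=[3.0000 10.0000] v=[0.0000 0.0000]
Step 1: x=[7.0000 7.0000] v=[8.0000 -6.0000]
Step 2: x=[4.0000 8.0000] v=[-6.0000 2.0000]
Step 3: x=[1.0000 9.0000] v=[-6.0000 2.0000]
Step 4: x=[5.0000 6.0000] v=[8.0000 -6.0000]
Step 5: x=[5.0000 6.0000] v=[0.0000 0.0000]
Max displacement = 3.0000

Answer: 3.0000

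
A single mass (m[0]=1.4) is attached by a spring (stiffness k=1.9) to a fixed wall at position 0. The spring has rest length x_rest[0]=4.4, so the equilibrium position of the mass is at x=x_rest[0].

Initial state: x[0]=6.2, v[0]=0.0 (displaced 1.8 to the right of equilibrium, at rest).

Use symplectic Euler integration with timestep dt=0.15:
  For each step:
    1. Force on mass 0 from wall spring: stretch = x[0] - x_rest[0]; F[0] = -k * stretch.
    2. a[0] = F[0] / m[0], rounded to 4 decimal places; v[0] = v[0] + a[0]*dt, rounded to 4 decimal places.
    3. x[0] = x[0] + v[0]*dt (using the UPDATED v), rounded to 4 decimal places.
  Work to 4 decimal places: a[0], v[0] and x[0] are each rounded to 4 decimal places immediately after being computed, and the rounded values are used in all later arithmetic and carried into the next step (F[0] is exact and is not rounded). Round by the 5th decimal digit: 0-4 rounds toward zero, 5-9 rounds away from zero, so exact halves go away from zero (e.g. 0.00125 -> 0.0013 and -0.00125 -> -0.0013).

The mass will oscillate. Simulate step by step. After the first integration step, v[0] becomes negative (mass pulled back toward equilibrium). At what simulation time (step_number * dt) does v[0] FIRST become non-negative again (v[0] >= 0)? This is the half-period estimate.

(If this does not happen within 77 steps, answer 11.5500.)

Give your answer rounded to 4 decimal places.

Step 0: x=[6.2000] v=[0.0000]
Step 1: x=[6.1450] v=[-0.3664]
Step 2: x=[6.0368] v=[-0.7216]
Step 3: x=[5.8786] v=[-1.0548]
Step 4: x=[5.6752] v=[-1.3558]
Step 5: x=[5.4329] v=[-1.6154]
Step 6: x=[5.1590] v=[-1.8257]
Step 7: x=[4.8620] v=[-1.9802]
Step 8: x=[4.5509] v=[-2.0743]
Step 9: x=[4.2352] v=[-2.1050]
Step 10: x=[3.9245] v=[-2.0714]
Step 11: x=[3.6283] v=[-1.9746]
Step 12: x=[3.3557] v=[-1.8175]
Step 13: x=[3.1150] v=[-1.6049]
Step 14: x=[2.9135] v=[-1.3433]
Step 15: x=[2.7574] v=[-1.0407]
Step 16: x=[2.6515] v=[-0.7063]
Step 17: x=[2.5989] v=[-0.3504]
Step 18: x=[2.6013] v=[0.0163]
First v>=0 after going negative at step 18, time=2.7000

Answer: 2.7000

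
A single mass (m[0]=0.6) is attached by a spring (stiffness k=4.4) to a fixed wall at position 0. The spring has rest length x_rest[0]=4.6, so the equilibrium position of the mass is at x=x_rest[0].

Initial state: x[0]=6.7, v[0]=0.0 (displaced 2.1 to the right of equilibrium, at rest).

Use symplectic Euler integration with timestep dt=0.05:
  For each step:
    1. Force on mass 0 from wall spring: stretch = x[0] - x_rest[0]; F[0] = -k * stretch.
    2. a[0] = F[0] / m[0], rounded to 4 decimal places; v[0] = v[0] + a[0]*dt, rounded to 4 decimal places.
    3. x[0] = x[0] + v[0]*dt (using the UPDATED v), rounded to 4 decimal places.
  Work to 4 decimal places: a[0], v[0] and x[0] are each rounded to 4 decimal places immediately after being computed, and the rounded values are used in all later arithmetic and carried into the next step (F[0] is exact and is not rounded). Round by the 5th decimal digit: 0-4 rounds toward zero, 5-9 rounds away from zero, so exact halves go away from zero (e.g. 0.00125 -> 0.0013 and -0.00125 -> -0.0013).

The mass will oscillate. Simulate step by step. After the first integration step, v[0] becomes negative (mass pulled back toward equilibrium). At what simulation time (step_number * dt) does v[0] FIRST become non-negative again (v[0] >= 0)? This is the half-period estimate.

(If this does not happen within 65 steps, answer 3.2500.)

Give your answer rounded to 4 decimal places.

Step 0: x=[6.7000] v=[0.0000]
Step 1: x=[6.6615] v=[-0.7700]
Step 2: x=[6.5852] v=[-1.5259]
Step 3: x=[6.4725] v=[-2.2538]
Step 4: x=[6.3255] v=[-2.9404]
Step 5: x=[6.1468] v=[-3.5731]
Step 6: x=[5.9398] v=[-4.1403]
Step 7: x=[5.7082] v=[-4.6316]
Step 8: x=[5.4563] v=[-5.0379]
Step 9: x=[5.1887] v=[-5.3519]
Step 10: x=[4.9103] v=[-5.5678]
Step 11: x=[4.6262] v=[-5.6816]
Step 12: x=[4.3416] v=[-5.6912]
Step 13: x=[4.0618] v=[-5.5965]
Step 14: x=[3.7918] v=[-5.3992]
Step 15: x=[3.5367] v=[-5.1029]
Step 16: x=[3.3011] v=[-4.7130]
Step 17: x=[3.0893] v=[-4.2367]
Step 18: x=[2.9052] v=[-3.6828]
Step 19: x=[2.7521] v=[-3.0614]
Step 20: x=[2.6329] v=[-2.3838]
Step 21: x=[2.5498] v=[-1.6625]
Step 22: x=[2.5043] v=[-0.9108]
Step 23: x=[2.4972] v=[-0.1424]
Step 24: x=[2.5286] v=[0.6286]
First v>=0 after going negative at step 24, time=1.2000

Answer: 1.2000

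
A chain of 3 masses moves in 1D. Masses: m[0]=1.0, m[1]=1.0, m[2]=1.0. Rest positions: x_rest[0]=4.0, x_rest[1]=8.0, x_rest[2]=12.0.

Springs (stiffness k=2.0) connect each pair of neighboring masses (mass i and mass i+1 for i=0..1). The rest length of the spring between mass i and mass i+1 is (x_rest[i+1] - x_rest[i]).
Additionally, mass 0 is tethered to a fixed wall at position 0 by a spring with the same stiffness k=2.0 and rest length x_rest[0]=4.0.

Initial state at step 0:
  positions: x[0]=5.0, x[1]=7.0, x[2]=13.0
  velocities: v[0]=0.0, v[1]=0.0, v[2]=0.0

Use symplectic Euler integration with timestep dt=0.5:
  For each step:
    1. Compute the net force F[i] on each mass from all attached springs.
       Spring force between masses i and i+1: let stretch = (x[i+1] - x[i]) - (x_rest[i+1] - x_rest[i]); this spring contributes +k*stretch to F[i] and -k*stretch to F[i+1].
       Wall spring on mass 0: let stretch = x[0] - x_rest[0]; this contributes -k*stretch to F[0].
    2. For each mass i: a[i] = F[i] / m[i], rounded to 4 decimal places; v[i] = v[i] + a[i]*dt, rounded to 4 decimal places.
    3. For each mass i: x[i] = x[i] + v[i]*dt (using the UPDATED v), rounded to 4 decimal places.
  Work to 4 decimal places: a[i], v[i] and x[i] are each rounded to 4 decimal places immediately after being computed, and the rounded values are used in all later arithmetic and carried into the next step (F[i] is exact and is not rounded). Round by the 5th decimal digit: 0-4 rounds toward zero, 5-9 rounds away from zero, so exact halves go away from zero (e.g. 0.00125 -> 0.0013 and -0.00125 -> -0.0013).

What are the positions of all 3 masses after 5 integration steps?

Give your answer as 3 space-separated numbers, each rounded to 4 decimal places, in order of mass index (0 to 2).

Step 0: x=[5.0000 7.0000 13.0000] v=[0.0000 0.0000 0.0000]
Step 1: x=[3.5000 9.0000 12.0000] v=[-3.0000 4.0000 -2.0000]
Step 2: x=[3.0000 9.7500 11.5000] v=[-1.0000 1.5000 -1.0000]
Step 3: x=[4.3750 8.0000 12.1250] v=[2.7500 -3.5000 1.2500]
Step 4: x=[5.3750 6.5000 12.6875] v=[2.0000 -3.0000 1.1250]
Step 5: x=[4.2500 7.5313 12.1563] v=[-2.2500 2.0625 -1.0625]

Answer: 4.2500 7.5313 12.1563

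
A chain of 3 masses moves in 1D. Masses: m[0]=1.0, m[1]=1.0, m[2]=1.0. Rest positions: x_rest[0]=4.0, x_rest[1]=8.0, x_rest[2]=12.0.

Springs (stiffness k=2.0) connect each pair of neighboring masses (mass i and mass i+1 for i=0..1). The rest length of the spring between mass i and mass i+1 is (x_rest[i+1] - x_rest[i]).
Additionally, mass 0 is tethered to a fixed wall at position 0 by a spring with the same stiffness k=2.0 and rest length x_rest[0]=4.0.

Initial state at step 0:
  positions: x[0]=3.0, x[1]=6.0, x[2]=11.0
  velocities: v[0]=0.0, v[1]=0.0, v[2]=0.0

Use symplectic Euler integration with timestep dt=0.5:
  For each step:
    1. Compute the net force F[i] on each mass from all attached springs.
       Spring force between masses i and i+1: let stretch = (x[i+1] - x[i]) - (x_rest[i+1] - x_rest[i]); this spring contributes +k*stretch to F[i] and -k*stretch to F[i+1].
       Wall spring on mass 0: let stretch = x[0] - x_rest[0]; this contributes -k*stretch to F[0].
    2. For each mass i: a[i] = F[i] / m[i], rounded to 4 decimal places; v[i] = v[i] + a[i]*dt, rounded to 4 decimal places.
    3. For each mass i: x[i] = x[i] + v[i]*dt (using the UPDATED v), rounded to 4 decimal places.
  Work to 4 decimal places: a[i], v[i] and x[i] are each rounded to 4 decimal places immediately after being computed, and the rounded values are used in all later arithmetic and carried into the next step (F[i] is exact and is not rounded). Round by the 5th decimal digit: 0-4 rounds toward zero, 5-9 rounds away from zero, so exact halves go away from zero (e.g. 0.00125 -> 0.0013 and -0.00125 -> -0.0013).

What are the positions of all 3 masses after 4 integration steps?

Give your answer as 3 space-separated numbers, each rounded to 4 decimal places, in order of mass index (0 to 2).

Answer: 4.6875 7.4375 11.6875

Derivation:
Step 0: x=[3.0000 6.0000 11.0000] v=[0.0000 0.0000 0.0000]
Step 1: x=[3.0000 7.0000 10.5000] v=[0.0000 2.0000 -1.0000]
Step 2: x=[3.5000 7.7500 10.2500] v=[1.0000 1.5000 -0.5000]
Step 3: x=[4.3750 7.6250 10.7500] v=[1.7500 -0.2500 1.0000]
Step 4: x=[4.6875 7.4375 11.6875] v=[0.6250 -0.3750 1.8750]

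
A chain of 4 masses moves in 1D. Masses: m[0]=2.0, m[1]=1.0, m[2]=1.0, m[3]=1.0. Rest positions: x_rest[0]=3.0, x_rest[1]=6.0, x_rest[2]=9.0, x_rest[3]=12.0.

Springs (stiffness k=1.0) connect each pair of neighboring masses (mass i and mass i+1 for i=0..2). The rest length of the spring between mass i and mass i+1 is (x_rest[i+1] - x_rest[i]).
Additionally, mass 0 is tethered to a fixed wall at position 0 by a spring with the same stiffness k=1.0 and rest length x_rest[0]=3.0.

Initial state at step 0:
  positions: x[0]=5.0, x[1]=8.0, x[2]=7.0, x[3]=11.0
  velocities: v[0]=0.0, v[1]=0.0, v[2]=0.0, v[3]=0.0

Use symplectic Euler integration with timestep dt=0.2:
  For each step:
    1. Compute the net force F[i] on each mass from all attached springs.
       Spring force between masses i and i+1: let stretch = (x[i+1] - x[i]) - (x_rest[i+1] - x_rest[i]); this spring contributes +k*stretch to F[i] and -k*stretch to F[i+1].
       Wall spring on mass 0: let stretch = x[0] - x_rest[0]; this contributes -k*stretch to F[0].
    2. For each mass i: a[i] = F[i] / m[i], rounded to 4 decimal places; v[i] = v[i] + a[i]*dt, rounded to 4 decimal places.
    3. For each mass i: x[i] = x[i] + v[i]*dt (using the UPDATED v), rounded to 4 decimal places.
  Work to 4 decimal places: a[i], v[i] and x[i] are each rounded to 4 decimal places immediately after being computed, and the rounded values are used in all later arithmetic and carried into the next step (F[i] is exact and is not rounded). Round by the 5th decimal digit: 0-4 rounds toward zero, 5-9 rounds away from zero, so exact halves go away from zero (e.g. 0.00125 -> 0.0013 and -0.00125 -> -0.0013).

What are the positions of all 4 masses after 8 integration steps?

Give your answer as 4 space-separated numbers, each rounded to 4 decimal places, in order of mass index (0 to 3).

Step 0: x=[5.0000 8.0000 7.0000 11.0000] v=[0.0000 0.0000 0.0000 0.0000]
Step 1: x=[4.9600 7.8400 7.2000 10.9600] v=[-0.2000 -0.8000 1.0000 -0.2000]
Step 2: x=[4.8784 7.5392 7.5760 10.8896] v=[-0.4080 -1.5040 1.8800 -0.3520]
Step 3: x=[4.7524 7.1334 8.0831 10.8067] v=[-0.6298 -2.0288 2.5354 -0.4147]
Step 4: x=[4.5790 6.6704 8.6611 10.7348] v=[-0.8669 -2.3151 2.8902 -0.3594]
Step 5: x=[4.3559 6.2034 9.2425 10.7000] v=[-1.1157 -2.3352 2.9068 -0.1741]
Step 6: x=[4.0826 5.7840 9.7606 10.7269] v=[-1.3665 -2.0969 2.5905 0.1344]
Step 7: x=[3.7617 5.4556 10.1583 10.8351] v=[-1.6046 -1.6419 1.9884 0.5411]
Step 8: x=[3.3994 5.2476 10.3949 11.0362] v=[-1.8114 -1.0401 1.1832 1.0057]

Answer: 3.3994 5.2476 10.3949 11.0362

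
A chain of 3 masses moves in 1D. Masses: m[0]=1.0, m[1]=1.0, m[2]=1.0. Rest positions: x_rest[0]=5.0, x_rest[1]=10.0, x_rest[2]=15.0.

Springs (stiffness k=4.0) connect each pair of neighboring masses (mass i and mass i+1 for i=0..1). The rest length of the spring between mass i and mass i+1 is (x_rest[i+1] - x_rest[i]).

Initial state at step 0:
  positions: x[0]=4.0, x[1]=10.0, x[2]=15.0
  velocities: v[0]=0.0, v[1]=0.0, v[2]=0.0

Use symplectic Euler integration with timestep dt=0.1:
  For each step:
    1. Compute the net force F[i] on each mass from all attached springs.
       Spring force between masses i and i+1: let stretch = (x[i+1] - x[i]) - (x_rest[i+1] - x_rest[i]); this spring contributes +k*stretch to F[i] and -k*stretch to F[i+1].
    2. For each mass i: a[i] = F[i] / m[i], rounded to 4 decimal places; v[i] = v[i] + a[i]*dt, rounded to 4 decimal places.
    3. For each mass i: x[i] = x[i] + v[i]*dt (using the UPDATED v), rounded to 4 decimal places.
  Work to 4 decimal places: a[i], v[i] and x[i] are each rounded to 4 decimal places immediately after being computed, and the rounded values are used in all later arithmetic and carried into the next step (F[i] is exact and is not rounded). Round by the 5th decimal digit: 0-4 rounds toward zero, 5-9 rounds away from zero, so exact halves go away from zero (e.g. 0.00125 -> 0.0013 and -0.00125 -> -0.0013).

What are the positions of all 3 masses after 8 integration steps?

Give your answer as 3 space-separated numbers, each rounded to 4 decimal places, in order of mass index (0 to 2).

Answer: 4.8993 9.3339 14.7670

Derivation:
Step 0: x=[4.0000 10.0000 15.0000] v=[0.0000 0.0000 0.0000]
Step 1: x=[4.0400 9.9600 15.0000] v=[0.4000 -0.4000 0.0000]
Step 2: x=[4.1168 9.8848 14.9984] v=[0.7680 -0.7520 -0.0160]
Step 3: x=[4.2243 9.7834 14.9923] v=[1.0752 -1.0138 -0.0614]
Step 4: x=[4.3542 9.6680 14.9778] v=[1.2988 -1.1539 -0.1450]
Step 5: x=[4.4966 9.5525 14.9509] v=[1.4243 -1.1555 -0.2689]
Step 6: x=[4.6413 9.4507 14.9081] v=[1.4467 -1.0185 -0.4283]
Step 7: x=[4.7784 9.3748 14.8470] v=[1.3705 -0.7593 -0.6113]
Step 8: x=[4.8993 9.3339 14.7670] v=[1.2091 -0.4090 -0.8002]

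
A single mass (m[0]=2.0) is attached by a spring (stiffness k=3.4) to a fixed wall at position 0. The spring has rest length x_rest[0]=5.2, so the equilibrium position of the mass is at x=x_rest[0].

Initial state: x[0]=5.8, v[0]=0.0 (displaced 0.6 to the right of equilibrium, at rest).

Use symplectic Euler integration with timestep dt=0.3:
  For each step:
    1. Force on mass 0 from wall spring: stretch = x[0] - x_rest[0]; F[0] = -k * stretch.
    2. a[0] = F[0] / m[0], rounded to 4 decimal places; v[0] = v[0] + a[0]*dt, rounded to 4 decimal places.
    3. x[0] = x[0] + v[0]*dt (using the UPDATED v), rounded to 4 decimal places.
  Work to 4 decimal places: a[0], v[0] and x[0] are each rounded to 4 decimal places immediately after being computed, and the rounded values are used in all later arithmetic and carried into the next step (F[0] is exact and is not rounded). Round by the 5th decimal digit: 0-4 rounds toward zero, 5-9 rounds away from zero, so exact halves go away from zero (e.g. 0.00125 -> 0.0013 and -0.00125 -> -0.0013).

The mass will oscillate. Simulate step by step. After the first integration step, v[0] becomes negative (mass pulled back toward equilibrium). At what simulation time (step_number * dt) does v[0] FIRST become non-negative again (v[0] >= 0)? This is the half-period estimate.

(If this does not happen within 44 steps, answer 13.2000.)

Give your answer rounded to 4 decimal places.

Step 0: x=[5.8000] v=[0.0000]
Step 1: x=[5.7082] v=[-0.3060]
Step 2: x=[5.5386] v=[-0.5652]
Step 3: x=[5.3172] v=[-0.7379]
Step 4: x=[5.0779] v=[-0.7977]
Step 5: x=[4.8573] v=[-0.7354]
Step 6: x=[4.6891] v=[-0.5606]
Step 7: x=[4.5991] v=[-0.3001]
Step 8: x=[4.6010] v=[0.0064]
First v>=0 after going negative at step 8, time=2.4000

Answer: 2.4000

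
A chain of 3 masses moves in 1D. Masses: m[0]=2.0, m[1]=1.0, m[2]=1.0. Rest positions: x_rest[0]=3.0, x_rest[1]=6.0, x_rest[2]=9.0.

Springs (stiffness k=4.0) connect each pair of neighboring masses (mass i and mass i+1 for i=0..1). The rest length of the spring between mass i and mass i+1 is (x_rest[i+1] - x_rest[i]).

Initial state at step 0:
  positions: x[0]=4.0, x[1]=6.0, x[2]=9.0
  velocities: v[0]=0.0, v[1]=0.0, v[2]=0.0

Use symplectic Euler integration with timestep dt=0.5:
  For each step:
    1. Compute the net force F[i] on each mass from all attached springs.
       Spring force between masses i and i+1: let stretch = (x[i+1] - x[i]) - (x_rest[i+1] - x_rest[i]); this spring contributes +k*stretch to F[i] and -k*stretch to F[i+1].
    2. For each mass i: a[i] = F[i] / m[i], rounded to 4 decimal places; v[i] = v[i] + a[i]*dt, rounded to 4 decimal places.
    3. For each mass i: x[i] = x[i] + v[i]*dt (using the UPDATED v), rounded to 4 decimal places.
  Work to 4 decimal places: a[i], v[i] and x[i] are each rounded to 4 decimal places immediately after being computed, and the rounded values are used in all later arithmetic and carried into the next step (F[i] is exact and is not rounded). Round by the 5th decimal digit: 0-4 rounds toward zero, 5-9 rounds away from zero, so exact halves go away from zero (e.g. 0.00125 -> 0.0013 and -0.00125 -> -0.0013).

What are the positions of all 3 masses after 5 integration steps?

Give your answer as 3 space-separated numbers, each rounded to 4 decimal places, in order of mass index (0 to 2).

Step 0: x=[4.0000 6.0000 9.0000] v=[0.0000 0.0000 0.0000]
Step 1: x=[3.5000 7.0000 9.0000] v=[-1.0000 2.0000 0.0000]
Step 2: x=[3.2500 6.5000 10.0000] v=[-0.5000 -1.0000 2.0000]
Step 3: x=[3.1250 6.2500 10.5000] v=[-0.2500 -0.5000 1.0000]
Step 4: x=[3.0625 7.1250 9.7500] v=[-0.1250 1.7500 -1.5000]
Step 5: x=[3.5313 6.5625 9.3750] v=[0.9375 -1.1250 -0.7500]

Answer: 3.5313 6.5625 9.3750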